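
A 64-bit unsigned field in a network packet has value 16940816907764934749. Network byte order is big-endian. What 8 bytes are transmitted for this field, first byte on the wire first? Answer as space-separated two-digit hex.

EB 19 DF 38 A8 42 A8 5D

16940816907764934749 in hexadecimal, padded to 64 bits, is 0xEB19DF38A842A85D.
Split into bytes (most-significant first): EB 19 DF 38 A8 42 A8 5D.
Big-endian: lowest address holds the most-significant byte.
So the memory order matches the most-significant-first order: EB 19 DF 38 A8 42 A8 5D.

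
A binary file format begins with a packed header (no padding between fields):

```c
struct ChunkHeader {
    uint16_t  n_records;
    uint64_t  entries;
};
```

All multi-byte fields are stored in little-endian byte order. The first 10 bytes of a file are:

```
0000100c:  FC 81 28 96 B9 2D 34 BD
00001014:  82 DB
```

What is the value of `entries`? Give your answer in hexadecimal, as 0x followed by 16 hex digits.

0xDB82BD342DB99628

`entries` follows `n_records` (2 bytes), so it starts at byte offset 2 and occupies 8 bytes.
Bytes at offsets 2..9: 28 96 B9 2D 34 BD 82 DB.
Little-endian stores the least-significant byte at the lowest address.
Reassemble most-significant byte first: DB 82 BD 34 2D B9 96 28 → 0xDB82BD342DB99628.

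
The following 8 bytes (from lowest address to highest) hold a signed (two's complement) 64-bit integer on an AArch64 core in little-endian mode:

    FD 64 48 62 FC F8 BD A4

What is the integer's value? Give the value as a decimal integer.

-6575826118026697475

In little-endian order the low byte comes first in memory.
Reassemble most-significant byte first: A4 BD F8 FC 62 48 64 FD → 0xA4BDF8FC624864FD.
Top bit is set, so as a signed 64-bit value this is 0xA4BDF8FC624864FD − 2^64 = -6575826118026697475.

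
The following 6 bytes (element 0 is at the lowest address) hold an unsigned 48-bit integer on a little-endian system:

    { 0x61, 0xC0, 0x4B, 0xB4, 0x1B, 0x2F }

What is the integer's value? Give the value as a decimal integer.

51796035485793

In little-endian order the low byte comes first in memory.
Reassemble most-significant byte first: 2F 1B B4 4B C0 61 → 0x2F1BB44BC061.
0x2F1BB44BC061 = 51796035485793.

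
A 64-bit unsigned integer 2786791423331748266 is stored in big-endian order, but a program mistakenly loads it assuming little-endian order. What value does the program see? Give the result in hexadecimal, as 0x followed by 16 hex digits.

2786791423331748266 in 64-bit hexadecimal is 0x26ACAC08D2CB49AA.
Stored big-endian, the bytes at ascending addresses are 26 AC AC 08 D2 CB 49 AA.
Read back as little-endian, the first byte is least significant, giving 0xAA49CBD208ACAC26.

0xAA49CBD208ACAC26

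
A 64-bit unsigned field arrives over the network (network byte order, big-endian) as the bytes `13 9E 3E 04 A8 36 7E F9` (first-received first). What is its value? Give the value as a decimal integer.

Big-endian: lowest address holds the most-significant byte.
The bytes are already most-significant first: 0x139E3E04A8367EF9.
0x139E3E04A8367EF9 = 1413635522763849465.

1413635522763849465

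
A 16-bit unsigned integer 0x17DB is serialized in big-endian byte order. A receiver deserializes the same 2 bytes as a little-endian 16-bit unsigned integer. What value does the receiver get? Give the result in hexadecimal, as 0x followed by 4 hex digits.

0xDB17

Stored big-endian, the bytes at ascending addresses are 17 DB.
Read back as little-endian, the first byte is least significant, giving 0xDB17.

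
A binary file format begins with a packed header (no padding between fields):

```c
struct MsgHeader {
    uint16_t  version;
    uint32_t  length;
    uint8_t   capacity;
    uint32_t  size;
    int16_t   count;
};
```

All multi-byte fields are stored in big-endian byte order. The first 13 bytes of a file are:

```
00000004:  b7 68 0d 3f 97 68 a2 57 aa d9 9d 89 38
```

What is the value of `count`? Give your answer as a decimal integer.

`count` follows `version` (2 B), `length` (4 B), `capacity` (1 B), `size` (4 B), so it starts at offset 2 + 4 + 1 + 4 = 11 and occupies 2 bytes.
Bytes at offsets 11..12: 89 38.
Big-endian stores the most-significant byte at the lowest address.
The bytes are already most-significant first: 0x8938.
Top bit is set, so as a signed 16-bit value this is 0x8938 − 2^16 = -30408.

-30408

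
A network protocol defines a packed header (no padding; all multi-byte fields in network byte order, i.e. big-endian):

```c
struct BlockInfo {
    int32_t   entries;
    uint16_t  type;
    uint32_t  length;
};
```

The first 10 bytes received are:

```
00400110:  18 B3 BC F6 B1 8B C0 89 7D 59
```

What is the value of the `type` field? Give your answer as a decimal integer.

`type` follows `entries` (4 bytes), so it starts at byte offset 4 and occupies 2 bytes.
Bytes at offsets 4..5: B1 8B.
In big-endian order the high byte comes first in memory.
The bytes are already most-significant first: 0xB18B.
0xB18B = 45451.

45451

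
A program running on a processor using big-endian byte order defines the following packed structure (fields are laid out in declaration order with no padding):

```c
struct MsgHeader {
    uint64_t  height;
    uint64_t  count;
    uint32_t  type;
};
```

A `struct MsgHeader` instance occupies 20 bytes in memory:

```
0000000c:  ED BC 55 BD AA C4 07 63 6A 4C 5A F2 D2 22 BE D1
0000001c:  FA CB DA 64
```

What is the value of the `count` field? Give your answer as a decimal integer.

`count` follows `height` (8 bytes), so it starts at byte offset 8 and occupies 8 bytes.
Bytes at offsets 8..15: 6A 4C 5A F2 D2 22 BE D1.
Big-endian stores the most-significant byte at the lowest address.
The bytes are already most-significant first: 0x6A4C5AF2D222BED1.
0x6A4C5AF2D222BED1 = 7659597065204448977.

7659597065204448977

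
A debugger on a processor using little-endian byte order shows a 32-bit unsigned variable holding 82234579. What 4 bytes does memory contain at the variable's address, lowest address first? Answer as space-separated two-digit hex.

D3 CC E6 04

82234579 in hexadecimal, padded to 32 bits, is 0x04E6CCD3.
Split into bytes (most-significant first): 04 E6 CC D3.
In little-endian order the low byte comes first in memory.
So at ascending addresses the bytes are D3 CC E6 04.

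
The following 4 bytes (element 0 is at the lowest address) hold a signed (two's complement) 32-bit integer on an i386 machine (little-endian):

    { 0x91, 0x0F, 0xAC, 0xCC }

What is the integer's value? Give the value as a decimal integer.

-861139055

Little-endian: lowest address holds the least-significant byte.
Reassemble most-significant byte first: CC AC 0F 91 → 0xCCAC0F91.
Top bit is set, so as a signed 32-bit value this is 0xCCAC0F91 − 2^32 = -861139055.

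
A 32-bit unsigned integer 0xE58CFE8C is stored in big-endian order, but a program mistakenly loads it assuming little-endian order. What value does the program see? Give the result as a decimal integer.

Stored big-endian, the bytes at ascending addresses are E5 8C FE 8C.
Read back as little-endian, the first byte is least significant, giving 0x8CFE8CE5.
0x8CFE8CE5 = 2365492453.

2365492453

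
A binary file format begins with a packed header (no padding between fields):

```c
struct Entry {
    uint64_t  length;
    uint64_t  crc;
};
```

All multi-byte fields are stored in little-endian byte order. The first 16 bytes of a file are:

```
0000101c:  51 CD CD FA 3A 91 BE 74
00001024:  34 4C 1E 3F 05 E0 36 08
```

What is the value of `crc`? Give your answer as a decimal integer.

`crc` follows `length` (8 bytes), so it starts at byte offset 8 and occupies 8 bytes.
Bytes at offsets 8..15: 34 4C 1E 3F 05 E0 36 08.
Little-endian stores the least-significant byte at the lowest address.
Reassemble most-significant byte first: 08 36 E0 05 3F 1E 4C 34 → 0x0836E0053F1E4C34.
0x0836E0053F1E4C34 = 591906714184207412.

591906714184207412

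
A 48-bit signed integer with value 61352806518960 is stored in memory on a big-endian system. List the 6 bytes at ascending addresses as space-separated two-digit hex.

37 CC D0 3D 10 B0

61352806518960 in hexadecimal, padded to 48 bits, is 0x37CCD03D10B0.
Split into bytes (most-significant first): 37 CC D0 3D 10 B0.
Big-endian: lowest address holds the most-significant byte.
So the memory order matches the most-significant-first order: 37 CC D0 3D 10 B0.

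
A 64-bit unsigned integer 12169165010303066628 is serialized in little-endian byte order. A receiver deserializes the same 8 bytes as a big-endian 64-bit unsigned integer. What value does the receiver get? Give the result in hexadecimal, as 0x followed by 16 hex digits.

0x04223A141A8FE1A8

12169165010303066628 in 64-bit hexadecimal is 0xA8E18F1A143A2204.
Stored little-endian, the bytes at ascending addresses are 04 22 3A 14 1A 8F E1 A8.
Read back as big-endian, the last byte is least significant, giving 0x04223A141A8FE1A8.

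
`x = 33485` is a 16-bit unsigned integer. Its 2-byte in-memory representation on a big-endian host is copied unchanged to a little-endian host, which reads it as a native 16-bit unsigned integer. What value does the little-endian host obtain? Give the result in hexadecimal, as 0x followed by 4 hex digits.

0xCD82

33485 in 16-bit hexadecimal is 0x82CD.
Stored big-endian, the bytes at ascending addresses are 82 CD.
Read back as little-endian, the first byte is least significant, giving 0xCD82.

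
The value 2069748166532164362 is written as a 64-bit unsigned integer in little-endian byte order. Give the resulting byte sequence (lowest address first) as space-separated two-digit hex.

0A 6B AA D0 FD 38 B9 1C

2069748166532164362 in hexadecimal, padded to 64 bits, is 0x1CB938FDD0AA6B0A.
Split into bytes (most-significant first): 1C B9 38 FD D0 AA 6B 0A.
Little-endian stores the least-significant byte at the lowest address.
So at ascending addresses the bytes are 0A 6B AA D0 FD 38 B9 1C.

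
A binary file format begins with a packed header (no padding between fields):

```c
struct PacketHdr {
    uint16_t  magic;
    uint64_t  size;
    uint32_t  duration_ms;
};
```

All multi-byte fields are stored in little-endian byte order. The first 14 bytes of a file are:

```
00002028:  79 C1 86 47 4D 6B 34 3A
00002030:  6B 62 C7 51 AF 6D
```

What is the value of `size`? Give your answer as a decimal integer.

7091826035037915014

`size` follows `magic` (2 bytes), so it starts at byte offset 2 and occupies 8 bytes.
Bytes at offsets 2..9: 86 47 4D 6B 34 3A 6B 62.
Little-endian stores the least-significant byte at the lowest address.
Reassemble most-significant byte first: 62 6B 3A 34 6B 4D 47 86 → 0x626B3A346B4D4786.
0x626B3A346B4D4786 = 7091826035037915014.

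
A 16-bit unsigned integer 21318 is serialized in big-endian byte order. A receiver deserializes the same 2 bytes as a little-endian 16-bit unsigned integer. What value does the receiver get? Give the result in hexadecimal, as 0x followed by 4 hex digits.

21318 in 16-bit hexadecimal is 0x5346.
Stored big-endian, the bytes at ascending addresses are 53 46.
Read back as little-endian, the first byte is least significant, giving 0x4653.

0x4653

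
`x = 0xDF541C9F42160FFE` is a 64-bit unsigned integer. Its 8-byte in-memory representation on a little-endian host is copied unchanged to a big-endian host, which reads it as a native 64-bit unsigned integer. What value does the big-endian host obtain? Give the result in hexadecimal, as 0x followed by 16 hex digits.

0xFE0F16429F1C54DF

Stored little-endian, the bytes at ascending addresses are FE 0F 16 42 9F 1C 54 DF.
Read back as big-endian, the last byte is least significant, giving 0xFE0F16429F1C54DF.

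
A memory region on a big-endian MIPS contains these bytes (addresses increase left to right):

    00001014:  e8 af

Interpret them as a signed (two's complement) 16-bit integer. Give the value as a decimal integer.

-5969

Big-endian: lowest address holds the most-significant byte.
The bytes are already most-significant first: 0xE8AF.
Top bit is set, so as a signed 16-bit value this is 0xE8AF − 2^16 = -5969.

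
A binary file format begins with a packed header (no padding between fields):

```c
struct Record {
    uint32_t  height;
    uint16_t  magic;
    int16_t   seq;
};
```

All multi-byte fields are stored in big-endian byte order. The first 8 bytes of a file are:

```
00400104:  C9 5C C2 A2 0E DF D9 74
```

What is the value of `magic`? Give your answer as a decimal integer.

`magic` follows `height` (4 bytes), so it starts at byte offset 4 and occupies 2 bytes.
Bytes at offsets 4..5: 0E DF.
Big-endian: lowest address holds the most-significant byte.
The bytes are already most-significant first: 0x0EDF.
0x0EDF = 3807.

3807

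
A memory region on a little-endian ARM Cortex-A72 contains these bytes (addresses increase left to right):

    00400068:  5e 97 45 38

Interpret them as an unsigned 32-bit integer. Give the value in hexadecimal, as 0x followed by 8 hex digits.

0x3845975E

In little-endian order the low byte comes first in memory.
Reassemble most-significant byte first: 38 45 97 5E → 0x3845975E.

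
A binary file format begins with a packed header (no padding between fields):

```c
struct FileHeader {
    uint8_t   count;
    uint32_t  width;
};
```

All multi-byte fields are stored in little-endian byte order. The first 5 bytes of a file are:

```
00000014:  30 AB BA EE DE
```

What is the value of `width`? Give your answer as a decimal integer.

3740187307

`width` follows `count` (1 byte), so it starts at byte offset 1 and occupies 4 bytes.
Bytes at offsets 1..4: AB BA EE DE.
Little-endian: lowest address holds the least-significant byte.
Reassemble most-significant byte first: DE EE BA AB → 0xDEEEBAAB.
0xDEEEBAAB = 3740187307.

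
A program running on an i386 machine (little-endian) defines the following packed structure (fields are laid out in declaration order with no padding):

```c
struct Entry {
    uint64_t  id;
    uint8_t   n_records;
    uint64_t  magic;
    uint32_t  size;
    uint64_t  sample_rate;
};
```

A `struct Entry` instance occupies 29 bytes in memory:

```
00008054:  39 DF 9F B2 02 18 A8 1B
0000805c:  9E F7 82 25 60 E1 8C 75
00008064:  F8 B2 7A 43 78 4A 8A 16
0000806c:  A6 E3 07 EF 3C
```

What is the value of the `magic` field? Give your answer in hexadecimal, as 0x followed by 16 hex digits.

`magic` follows `id` (8 B), `n_records` (1 B), so it starts at offset 8 + 1 = 9 and occupies 8 bytes.
Bytes at offsets 9..16: F7 82 25 60 E1 8C 75 F8.
In little-endian order the low byte comes first in memory.
Reassemble most-significant byte first: F8 75 8C E1 60 25 82 F7 → 0xF8758CE1602582F7.

0xF8758CE1602582F7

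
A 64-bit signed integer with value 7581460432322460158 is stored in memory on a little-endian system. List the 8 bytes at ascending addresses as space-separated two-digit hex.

FE 79 42 4B 18 C2 36 69

7581460432322460158 in hexadecimal, padded to 64 bits, is 0x6936C2184B4279FE.
Split into bytes (most-significant first): 69 36 C2 18 4B 42 79 FE.
Little-endian stores the least-significant byte at the lowest address.
So at ascending addresses the bytes are FE 79 42 4B 18 C2 36 69.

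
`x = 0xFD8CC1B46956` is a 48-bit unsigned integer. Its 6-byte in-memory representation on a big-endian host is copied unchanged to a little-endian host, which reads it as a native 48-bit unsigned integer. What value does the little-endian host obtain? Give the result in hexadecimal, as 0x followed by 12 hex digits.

Stored big-endian, the bytes at ascending addresses are FD 8C C1 B4 69 56.
Read back as little-endian, the first byte is least significant, giving 0x5669B4C18CFD.

0x5669B4C18CFD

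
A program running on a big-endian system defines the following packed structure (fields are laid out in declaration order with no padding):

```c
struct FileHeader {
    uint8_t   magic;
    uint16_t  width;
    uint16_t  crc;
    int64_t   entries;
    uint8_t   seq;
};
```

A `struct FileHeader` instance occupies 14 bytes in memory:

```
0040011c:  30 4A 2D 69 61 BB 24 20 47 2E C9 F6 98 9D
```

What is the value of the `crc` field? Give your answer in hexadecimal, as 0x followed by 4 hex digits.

0x6961

`crc` follows `magic` (1 B), `width` (2 B), so it starts at offset 1 + 2 = 3 and occupies 2 bytes.
Bytes at offsets 3..4: 69 61.
Big-endian stores the most-significant byte at the lowest address.
The bytes are already most-significant first: 0x6961.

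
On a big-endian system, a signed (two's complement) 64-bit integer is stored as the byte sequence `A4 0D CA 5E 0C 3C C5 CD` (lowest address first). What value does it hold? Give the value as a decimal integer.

-6625416971511085619

Big-endian: lowest address holds the most-significant byte.
The bytes are already most-significant first: 0xA40DCA5E0C3CC5CD.
Top bit is set, so as a signed 64-bit value this is 0xA40DCA5E0C3CC5CD − 2^64 = -6625416971511085619.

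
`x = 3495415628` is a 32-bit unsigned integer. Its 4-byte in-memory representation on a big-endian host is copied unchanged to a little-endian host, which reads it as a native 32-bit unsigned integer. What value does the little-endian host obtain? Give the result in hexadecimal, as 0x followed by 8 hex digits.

3495415628 in 32-bit hexadecimal is 0xD057CF4C.
Stored big-endian, the bytes at ascending addresses are D0 57 CF 4C.
Read back as little-endian, the first byte is least significant, giving 0x4CCF57D0.

0x4CCF57D0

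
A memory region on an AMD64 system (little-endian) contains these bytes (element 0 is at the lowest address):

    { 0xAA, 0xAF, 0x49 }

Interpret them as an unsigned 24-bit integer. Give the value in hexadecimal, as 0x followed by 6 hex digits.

0x49AFAA

Little-endian: lowest address holds the least-significant byte.
Reassemble most-significant byte first: 49 AF AA → 0x49AFAA.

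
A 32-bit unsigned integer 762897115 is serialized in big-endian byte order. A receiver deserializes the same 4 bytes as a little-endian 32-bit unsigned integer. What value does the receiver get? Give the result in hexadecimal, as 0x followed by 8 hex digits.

762897115 in 32-bit hexadecimal is 0x2D78E2DB.
Stored big-endian, the bytes at ascending addresses are 2D 78 E2 DB.
Read back as little-endian, the first byte is least significant, giving 0xDBE2782D.

0xDBE2782D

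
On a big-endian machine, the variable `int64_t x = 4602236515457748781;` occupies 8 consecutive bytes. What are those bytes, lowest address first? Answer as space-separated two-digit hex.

3F DE 6D BA 24 30 CF 2D

4602236515457748781 in hexadecimal, padded to 64 bits, is 0x3FDE6DBA2430CF2D.
Split into bytes (most-significant first): 3F DE 6D BA 24 30 CF 2D.
Big-endian stores the most-significant byte at the lowest address.
So the memory order matches the most-significant-first order: 3F DE 6D BA 24 30 CF 2D.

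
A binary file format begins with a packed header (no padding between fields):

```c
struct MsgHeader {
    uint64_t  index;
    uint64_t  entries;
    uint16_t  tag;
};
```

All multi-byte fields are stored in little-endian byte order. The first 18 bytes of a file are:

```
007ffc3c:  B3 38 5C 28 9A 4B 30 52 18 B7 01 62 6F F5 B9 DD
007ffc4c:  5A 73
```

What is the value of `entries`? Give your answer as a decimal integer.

`entries` follows `index` (8 bytes), so it starts at byte offset 8 and occupies 8 bytes.
Bytes at offsets 8..15: 18 B7 01 62 6F F5 B9 DD.
In little-endian order the low byte comes first in memory.
Reassemble most-significant byte first: DD B9 F5 6F 62 01 B7 18 → 0xDDB9F56F6201B718.
0xDDB9F56F6201B718 = 15977071011807999768.

15977071011807999768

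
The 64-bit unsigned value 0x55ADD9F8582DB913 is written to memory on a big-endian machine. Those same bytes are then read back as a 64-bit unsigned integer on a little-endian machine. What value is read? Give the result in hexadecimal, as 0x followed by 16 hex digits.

Stored big-endian, the bytes at ascending addresses are 55 AD D9 F8 58 2D B9 13.
Read back as little-endian, the first byte is least significant, giving 0x13B92D58F8D9AD55.

0x13B92D58F8D9AD55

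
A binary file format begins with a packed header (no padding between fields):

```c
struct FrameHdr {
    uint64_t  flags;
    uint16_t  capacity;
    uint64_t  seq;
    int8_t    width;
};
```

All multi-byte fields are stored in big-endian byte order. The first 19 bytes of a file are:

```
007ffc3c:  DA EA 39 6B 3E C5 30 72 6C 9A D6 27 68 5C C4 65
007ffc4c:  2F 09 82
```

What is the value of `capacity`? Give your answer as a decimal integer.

`capacity` follows `flags` (8 bytes), so it starts at byte offset 8 and occupies 2 bytes.
Bytes at offsets 8..9: 6C 9A.
In big-endian order the high byte comes first in memory.
The bytes are already most-significant first: 0x6C9A.
0x6C9A = 27802.

27802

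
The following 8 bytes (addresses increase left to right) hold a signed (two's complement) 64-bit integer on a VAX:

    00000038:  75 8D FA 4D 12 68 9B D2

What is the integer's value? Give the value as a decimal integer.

Little-endian: lowest address holds the least-significant byte.
Reassemble most-significant byte first: D2 9B 68 12 4D FA 8D 75 → 0xD29B68124DFA8D75.
Top bit is set, so as a signed 64-bit value this is 0xD29B68124DFA8D75 − 2^64 = -3270906276527567499.

-3270906276527567499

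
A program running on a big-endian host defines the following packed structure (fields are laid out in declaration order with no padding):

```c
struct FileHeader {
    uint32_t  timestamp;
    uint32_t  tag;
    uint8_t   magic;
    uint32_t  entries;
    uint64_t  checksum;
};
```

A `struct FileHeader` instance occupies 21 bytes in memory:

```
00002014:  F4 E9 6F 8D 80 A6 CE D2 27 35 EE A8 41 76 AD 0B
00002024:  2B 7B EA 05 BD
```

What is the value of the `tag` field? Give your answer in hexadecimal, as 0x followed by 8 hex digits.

`tag` follows `timestamp` (4 bytes), so it starts at byte offset 4 and occupies 4 bytes.
Bytes at offsets 4..7: 80 A6 CE D2.
In big-endian order the high byte comes first in memory.
The bytes are already most-significant first: 0x80A6CED2.

0x80A6CED2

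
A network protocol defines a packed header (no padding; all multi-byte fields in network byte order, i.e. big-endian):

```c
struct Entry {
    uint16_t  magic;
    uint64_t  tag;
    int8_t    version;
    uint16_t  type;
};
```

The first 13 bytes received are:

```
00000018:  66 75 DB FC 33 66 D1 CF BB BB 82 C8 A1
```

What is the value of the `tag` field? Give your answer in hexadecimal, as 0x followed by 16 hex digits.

`tag` follows `magic` (2 bytes), so it starts at byte offset 2 and occupies 8 bytes.
Bytes at offsets 2..9: DB FC 33 66 D1 CF BB BB.
Big-endian stores the most-significant byte at the lowest address.
The bytes are already most-significant first: 0xDBFC3366D1CFBBBB.

0xDBFC3366D1CFBBBB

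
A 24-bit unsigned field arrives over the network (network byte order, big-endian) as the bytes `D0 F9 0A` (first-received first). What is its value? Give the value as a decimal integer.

Big-endian: lowest address holds the most-significant byte.
The bytes are already most-significant first: 0xD0F90A.
0xD0F90A = 13695242.

13695242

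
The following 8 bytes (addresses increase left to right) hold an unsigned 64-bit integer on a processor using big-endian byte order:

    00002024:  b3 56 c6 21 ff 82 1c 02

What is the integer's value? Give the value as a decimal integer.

In big-endian order the high byte comes first in memory.
The bytes are already most-significant first: 0xB356C621FF821C02.
0xB356C621FF821C02 = 12922734030109154306.

12922734030109154306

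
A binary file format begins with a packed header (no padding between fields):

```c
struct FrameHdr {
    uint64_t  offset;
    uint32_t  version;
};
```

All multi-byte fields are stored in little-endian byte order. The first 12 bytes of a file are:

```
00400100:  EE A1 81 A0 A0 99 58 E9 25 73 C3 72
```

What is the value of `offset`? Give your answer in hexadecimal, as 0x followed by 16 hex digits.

`offset` is the first field, at byte offset 0, occupying 8 bytes.
Bytes at offsets 0..7: EE A1 81 A0 A0 99 58 E9.
In little-endian order the low byte comes first in memory.
Reassemble most-significant byte first: E9 58 99 A0 A0 81 A1 EE → 0xE95899A0A081A1EE.

0xE95899A0A081A1EE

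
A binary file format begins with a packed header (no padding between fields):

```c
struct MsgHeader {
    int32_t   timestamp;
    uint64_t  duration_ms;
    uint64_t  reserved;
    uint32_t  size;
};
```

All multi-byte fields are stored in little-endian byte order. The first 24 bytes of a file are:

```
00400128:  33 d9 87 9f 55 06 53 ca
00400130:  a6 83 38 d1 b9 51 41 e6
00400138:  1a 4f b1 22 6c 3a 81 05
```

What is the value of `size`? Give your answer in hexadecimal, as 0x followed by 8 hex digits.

0x05813A6C

`size` follows `timestamp` (4 B), `duration_ms` (8 B), `reserved` (8 B), so it starts at offset 4 + 8 + 8 = 20 and occupies 4 bytes.
Bytes at offsets 20..23: 6C 3A 81 05.
In little-endian order the low byte comes first in memory.
Reassemble most-significant byte first: 05 81 3A 6C → 0x05813A6C.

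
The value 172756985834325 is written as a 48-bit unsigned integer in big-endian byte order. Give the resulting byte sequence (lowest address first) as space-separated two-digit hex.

172756985834325 in hexadecimal, padded to 48 bits, is 0x9D1F1EC5EB55.
Split into bytes (most-significant first): 9D 1F 1E C5 EB 55.
Big-endian: lowest address holds the most-significant byte.
So the memory order matches the most-significant-first order: 9D 1F 1E C5 EB 55.

9D 1F 1E C5 EB 55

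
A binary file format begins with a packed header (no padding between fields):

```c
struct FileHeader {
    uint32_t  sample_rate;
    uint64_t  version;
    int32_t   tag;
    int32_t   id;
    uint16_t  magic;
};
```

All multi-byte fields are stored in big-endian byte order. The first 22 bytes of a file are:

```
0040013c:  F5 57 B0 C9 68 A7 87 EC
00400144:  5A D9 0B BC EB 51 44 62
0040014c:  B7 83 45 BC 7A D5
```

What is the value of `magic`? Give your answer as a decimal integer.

31445

`magic` follows `sample_rate` (4 B), `version` (8 B), `tag` (4 B), `id` (4 B), so it starts at offset 4 + 8 + 4 + 4 = 20 and occupies 2 bytes.
Bytes at offsets 20..21: 7A D5.
Big-endian: lowest address holds the most-significant byte.
The bytes are already most-significant first: 0x7AD5.
0x7AD5 = 31445.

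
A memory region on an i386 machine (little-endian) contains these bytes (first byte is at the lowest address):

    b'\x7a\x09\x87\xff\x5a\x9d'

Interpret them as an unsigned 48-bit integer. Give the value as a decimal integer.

Little-endian: lowest address holds the least-significant byte.
Reassemble most-significant byte first: 9D 5A FF 87 09 7A → 0x9D5AFF87097A.
0x9D5AFF87097A = 173014159657338.

173014159657338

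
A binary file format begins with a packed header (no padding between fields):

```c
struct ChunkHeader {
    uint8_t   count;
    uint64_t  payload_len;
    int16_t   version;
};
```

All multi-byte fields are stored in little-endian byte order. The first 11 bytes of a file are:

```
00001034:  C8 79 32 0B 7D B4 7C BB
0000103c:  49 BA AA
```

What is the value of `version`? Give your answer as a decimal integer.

-21830

`version` follows `count` (1 B), `payload_len` (8 B), so it starts at offset 1 + 8 = 9 and occupies 2 bytes.
Bytes at offsets 9..10: BA AA.
Little-endian: lowest address holds the least-significant byte.
Reassemble most-significant byte first: AA BA → 0xAABA.
Top bit is set, so as a signed 16-bit value this is 0xAABA − 2^16 = -21830.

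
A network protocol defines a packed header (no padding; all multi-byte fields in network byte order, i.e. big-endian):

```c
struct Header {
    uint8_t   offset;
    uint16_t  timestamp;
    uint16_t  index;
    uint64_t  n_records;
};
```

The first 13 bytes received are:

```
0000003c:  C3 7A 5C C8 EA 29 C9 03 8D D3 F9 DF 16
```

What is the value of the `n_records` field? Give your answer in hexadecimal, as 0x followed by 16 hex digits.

0x29C9038DD3F9DF16

`n_records` follows `offset` (1 B), `timestamp` (2 B), `index` (2 B), so it starts at offset 1 + 2 + 2 = 5 and occupies 8 bytes.
Bytes at offsets 5..12: 29 C9 03 8D D3 F9 DF 16.
Big-endian: lowest address holds the most-significant byte.
The bytes are already most-significant first: 0x29C9038DD3F9DF16.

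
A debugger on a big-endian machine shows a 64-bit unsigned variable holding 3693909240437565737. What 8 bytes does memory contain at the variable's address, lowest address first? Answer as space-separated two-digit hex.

33 43 66 E2 0C D0 69 29

3693909240437565737 in hexadecimal, padded to 64 bits, is 0x334366E20CD06929.
Split into bytes (most-significant first): 33 43 66 E2 0C D0 69 29.
Big-endian stores the most-significant byte at the lowest address.
So the memory order matches the most-significant-first order: 33 43 66 E2 0C D0 69 29.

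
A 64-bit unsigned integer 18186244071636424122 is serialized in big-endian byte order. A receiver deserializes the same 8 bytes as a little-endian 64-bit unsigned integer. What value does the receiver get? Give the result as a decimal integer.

18186244071636424122 in 64-bit hexadecimal is 0xFC6284A0D87155BA.
Stored big-endian, the bytes at ascending addresses are FC 62 84 A0 D8 71 55 BA.
Read back as little-endian, the first byte is least significant, giving 0xBA5571D8A08462FC.
0xBA5571D8A08462FC = 13426763039294907132.

13426763039294907132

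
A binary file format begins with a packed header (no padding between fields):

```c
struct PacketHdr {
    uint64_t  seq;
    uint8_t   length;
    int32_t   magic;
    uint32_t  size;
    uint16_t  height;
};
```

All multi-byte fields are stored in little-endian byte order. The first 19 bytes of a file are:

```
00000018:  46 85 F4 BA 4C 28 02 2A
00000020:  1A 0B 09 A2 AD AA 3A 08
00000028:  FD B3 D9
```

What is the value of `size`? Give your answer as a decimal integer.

`size` follows `seq` (8 B), `length` (1 B), `magic` (4 B), so it starts at offset 8 + 1 + 4 = 13 and occupies 4 bytes.
Bytes at offsets 13..16: AA 3A 08 FD.
Little-endian: lowest address holds the least-significant byte.
Reassemble most-significant byte first: FD 08 3A AA → 0xFD083AAA.
0xFD083AAA = 4245174954.

4245174954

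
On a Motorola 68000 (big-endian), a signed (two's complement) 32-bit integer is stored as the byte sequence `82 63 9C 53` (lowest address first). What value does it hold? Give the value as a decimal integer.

-2107401133

Big-endian: lowest address holds the most-significant byte.
The bytes are already most-significant first: 0x82639C53.
Top bit is set, so as a signed 32-bit value this is 0x82639C53 − 2^32 = -2107401133.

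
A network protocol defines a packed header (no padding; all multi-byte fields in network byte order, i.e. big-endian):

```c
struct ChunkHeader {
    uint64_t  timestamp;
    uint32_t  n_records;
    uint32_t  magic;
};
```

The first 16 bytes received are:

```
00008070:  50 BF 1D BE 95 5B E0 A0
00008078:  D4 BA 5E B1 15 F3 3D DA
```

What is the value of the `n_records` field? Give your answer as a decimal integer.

`n_records` follows `timestamp` (8 bytes), so it starts at byte offset 8 and occupies 4 bytes.
Bytes at offsets 8..11: D4 BA 5E B1.
Big-endian stores the most-significant byte at the lowest address.
The bytes are already most-significant first: 0xD4BA5EB1.
0xD4BA5EB1 = 3568983729.

3568983729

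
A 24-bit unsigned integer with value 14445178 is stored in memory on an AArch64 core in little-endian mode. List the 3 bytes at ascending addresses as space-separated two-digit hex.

14445178 in hexadecimal, padded to 24 bits, is 0xDC6A7A.
Split into bytes (most-significant first): DC 6A 7A.
In little-endian order the low byte comes first in memory.
So at ascending addresses the bytes are 7A 6A DC.

7A 6A DC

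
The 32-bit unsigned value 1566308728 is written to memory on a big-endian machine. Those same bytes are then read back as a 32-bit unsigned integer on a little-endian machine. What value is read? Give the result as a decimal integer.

1566308728 in 32-bit hexadecimal is 0x5D5BF978.
Stored big-endian, the bytes at ascending addresses are 5D 5B F9 78.
Read back as little-endian, the first byte is least significant, giving 0x78F95B5D.
0x78F95B5D = 2029607773.

2029607773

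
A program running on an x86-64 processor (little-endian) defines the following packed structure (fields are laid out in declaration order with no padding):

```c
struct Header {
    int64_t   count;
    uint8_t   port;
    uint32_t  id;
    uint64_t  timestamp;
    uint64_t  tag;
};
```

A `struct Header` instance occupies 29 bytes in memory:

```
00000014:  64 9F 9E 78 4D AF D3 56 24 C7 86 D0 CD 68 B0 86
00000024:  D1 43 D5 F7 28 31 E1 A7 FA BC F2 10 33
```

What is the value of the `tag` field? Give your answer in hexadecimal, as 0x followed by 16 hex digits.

`tag` follows `count` (8 B), `port` (1 B), `id` (4 B), `timestamp` (8 B), so it starts at offset 8 + 1 + 4 + 8 = 21 and occupies 8 bytes.
Bytes at offsets 21..28: 31 E1 A7 FA BC F2 10 33.
Little-endian: lowest address holds the least-significant byte.
Reassemble most-significant byte first: 33 10 F2 BC FA A7 E1 31 → 0x3310F2BCFAA7E131.

0x3310F2BCFAA7E131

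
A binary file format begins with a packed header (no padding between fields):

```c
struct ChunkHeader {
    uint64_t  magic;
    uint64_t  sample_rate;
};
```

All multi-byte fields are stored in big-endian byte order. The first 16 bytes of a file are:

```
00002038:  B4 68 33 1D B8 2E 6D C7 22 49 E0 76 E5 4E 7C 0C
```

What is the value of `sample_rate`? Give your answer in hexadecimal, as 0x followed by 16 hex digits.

0x2249E076E54E7C0C

`sample_rate` follows `magic` (8 bytes), so it starts at byte offset 8 and occupies 8 bytes.
Bytes at offsets 8..15: 22 49 E0 76 E5 4E 7C 0C.
Big-endian: lowest address holds the most-significant byte.
The bytes are already most-significant first: 0x2249E076E54E7C0C.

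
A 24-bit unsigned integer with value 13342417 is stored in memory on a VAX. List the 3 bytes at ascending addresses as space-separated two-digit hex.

13342417 in hexadecimal, padded to 24 bits, is 0xCB96D1.
Split into bytes (most-significant first): CB 96 D1.
In little-endian order the low byte comes first in memory.
So at ascending addresses the bytes are D1 96 CB.

D1 96 CB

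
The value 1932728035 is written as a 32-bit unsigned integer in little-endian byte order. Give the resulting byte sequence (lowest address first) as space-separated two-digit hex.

E3 16 33 73

1932728035 in hexadecimal, padded to 32 bits, is 0x733316E3.
Split into bytes (most-significant first): 73 33 16 E3.
Little-endian stores the least-significant byte at the lowest address.
So at ascending addresses the bytes are E3 16 33 73.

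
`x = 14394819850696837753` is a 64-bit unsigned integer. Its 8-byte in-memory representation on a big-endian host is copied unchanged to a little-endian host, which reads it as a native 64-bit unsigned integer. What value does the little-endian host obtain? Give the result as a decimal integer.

8775974288964240583

14394819850696837753 in 64-bit hexadecimal is 0xC7C4AC631E86CA79.
Stored big-endian, the bytes at ascending addresses are C7 C4 AC 63 1E 86 CA 79.
Read back as little-endian, the first byte is least significant, giving 0x79CA861E63ACC4C7.
0x79CA861E63ACC4C7 = 8775974288964240583.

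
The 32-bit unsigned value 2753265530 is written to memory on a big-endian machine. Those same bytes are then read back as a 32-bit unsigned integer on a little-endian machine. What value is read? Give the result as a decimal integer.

2055150500

2753265530 in 32-bit hexadecimal is 0xA41B7F7A.
Stored big-endian, the bytes at ascending addresses are A4 1B 7F 7A.
Read back as little-endian, the first byte is least significant, giving 0x7A7F1BA4.
0x7A7F1BA4 = 2055150500.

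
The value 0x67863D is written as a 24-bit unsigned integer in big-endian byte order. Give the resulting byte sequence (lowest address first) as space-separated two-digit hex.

67 86 3D

Split into bytes (most-significant first): 67 86 3D.
Big-endian stores the most-significant byte at the lowest address.
So the memory order matches the most-significant-first order: 67 86 3D.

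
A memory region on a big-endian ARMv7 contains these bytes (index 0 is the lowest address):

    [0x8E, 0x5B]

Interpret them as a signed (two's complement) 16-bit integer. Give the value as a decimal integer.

Big-endian: lowest address holds the most-significant byte.
The bytes are already most-significant first: 0x8E5B.
Top bit is set, so as a signed 16-bit value this is 0x8E5B − 2^16 = -29093.

-29093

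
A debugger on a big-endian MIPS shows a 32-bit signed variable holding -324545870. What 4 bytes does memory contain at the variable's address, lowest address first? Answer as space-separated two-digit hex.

EC A7 D2 B2

Two's complement of -324545870 in 32 bits: 324545870 = 0x13582D4E; invert → 0xECA7D2B1; add 1 → 0xECA7D2B2.
Split into bytes (most-significant first): EC A7 D2 B2.
Big-endian stores the most-significant byte at the lowest address.
So the memory order matches the most-significant-first order: EC A7 D2 B2.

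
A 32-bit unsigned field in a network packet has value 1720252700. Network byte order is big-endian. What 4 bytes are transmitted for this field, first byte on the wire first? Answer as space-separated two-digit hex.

1720252700 in hexadecimal, padded to 32 bits, is 0x6688F91C.
Split into bytes (most-significant first): 66 88 F9 1C.
Big-endian: lowest address holds the most-significant byte.
So the memory order matches the most-significant-first order: 66 88 F9 1C.

66 88 F9 1C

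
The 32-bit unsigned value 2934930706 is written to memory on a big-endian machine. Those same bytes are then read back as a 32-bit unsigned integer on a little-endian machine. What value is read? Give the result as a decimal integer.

2934930706 in 32-bit hexadecimal is 0xAEEF7D12.
Stored big-endian, the bytes at ascending addresses are AE EF 7D 12.
Read back as little-endian, the first byte is least significant, giving 0x127DEFAE.
0x127DEFAE = 310243246.

310243246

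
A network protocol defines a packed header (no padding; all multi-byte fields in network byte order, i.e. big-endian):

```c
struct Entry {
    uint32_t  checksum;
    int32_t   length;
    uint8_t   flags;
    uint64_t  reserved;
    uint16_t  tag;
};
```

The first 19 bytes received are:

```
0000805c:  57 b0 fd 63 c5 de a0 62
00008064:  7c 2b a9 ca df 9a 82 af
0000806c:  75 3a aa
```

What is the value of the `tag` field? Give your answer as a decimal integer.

`tag` follows `checksum` (4 B), `length` (4 B), `flags` (1 B), `reserved` (8 B), so it starts at offset 4 + 4 + 1 + 8 = 17 and occupies 2 bytes.
Bytes at offsets 17..18: 3A AA.
In big-endian order the high byte comes first in memory.
The bytes are already most-significant first: 0x3AAA.
0x3AAA = 15018.

15018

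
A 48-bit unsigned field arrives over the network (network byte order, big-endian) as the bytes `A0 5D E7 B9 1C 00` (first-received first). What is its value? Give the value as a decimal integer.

176325180070912

Big-endian stores the most-significant byte at the lowest address.
The bytes are already most-significant first: 0xA05DE7B91C00.
0xA05DE7B91C00 = 176325180070912.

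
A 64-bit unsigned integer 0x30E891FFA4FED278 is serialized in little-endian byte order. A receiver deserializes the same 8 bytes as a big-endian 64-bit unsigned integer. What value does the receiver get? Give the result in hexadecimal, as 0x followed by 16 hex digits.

0x78D2FEA4FF91E830

Stored little-endian, the bytes at ascending addresses are 78 D2 FE A4 FF 91 E8 30.
Read back as big-endian, the last byte is least significant, giving 0x78D2FEA4FF91E830.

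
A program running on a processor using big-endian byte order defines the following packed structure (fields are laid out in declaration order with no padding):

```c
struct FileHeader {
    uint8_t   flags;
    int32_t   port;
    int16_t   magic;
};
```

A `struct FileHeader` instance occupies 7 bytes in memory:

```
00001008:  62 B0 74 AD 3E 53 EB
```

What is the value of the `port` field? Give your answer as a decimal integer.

-1334530754

`port` follows `flags` (1 byte), so it starts at byte offset 1 and occupies 4 bytes.
Bytes at offsets 1..4: B0 74 AD 3E.
Big-endian stores the most-significant byte at the lowest address.
The bytes are already most-significant first: 0xB074AD3E.
Top bit is set, so as a signed 32-bit value this is 0xB074AD3E − 2^32 = -1334530754.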